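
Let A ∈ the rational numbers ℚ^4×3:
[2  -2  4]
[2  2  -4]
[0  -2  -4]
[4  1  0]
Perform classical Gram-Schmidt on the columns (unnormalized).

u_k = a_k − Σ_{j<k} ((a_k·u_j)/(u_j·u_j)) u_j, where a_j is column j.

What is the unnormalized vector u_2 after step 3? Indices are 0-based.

Step 1: u_0 = a_0 = (2, 2, 0, 4).
Step 2: u_1 = a_1 − (1/6)·u_0 = (-7/3, 5/3, -2, 1/3).
Step 3: u_2 = a_2 − (0)·u_0 − (-24/37)·u_1 = (92/37, -108/37, -196/37, 8/37).

u_2 = (92/37, -108/37, -196/37, 8/37)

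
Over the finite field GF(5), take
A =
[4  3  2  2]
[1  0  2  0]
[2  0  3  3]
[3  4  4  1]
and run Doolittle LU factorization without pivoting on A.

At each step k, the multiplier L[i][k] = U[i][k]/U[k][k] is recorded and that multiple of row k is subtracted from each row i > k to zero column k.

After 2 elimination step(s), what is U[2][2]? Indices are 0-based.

U[2][2] = 4

[col 0] pivot 4
  R1 -= 4*R0 → (0, 3, 4, 2)  (L[1][0] := 4)
  R2 -= 3*R0 → (0, 1, 2, 2)  (L[2][0] := 3)
  R3 -= 2*R0 → (0, 3, 0, 2)  (L[3][0] := 2)
[col 1] pivot 3
  R2 -= 2*R1 → (0, 0, 4, 3)  (L[2][1] := 2)
  R3 -= 1*R1 → (0, 0, 1, 0)  (L[3][1] := 1)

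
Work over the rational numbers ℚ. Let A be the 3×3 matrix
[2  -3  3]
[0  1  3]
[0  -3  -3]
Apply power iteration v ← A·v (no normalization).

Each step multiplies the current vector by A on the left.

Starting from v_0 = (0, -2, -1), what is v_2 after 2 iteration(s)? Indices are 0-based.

v_0 = (0, -2, -1).
v_1 = A·v_0 = (3, -5, 9).
v_2 = A·v_1 = (48, 22, -12).

v_2 = (48, 22, -12)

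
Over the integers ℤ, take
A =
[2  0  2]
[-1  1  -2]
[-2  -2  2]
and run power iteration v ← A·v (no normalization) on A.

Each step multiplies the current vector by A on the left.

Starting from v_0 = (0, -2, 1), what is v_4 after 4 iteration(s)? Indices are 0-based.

v_4 = (200, -202, 76)

v_0 = (0, -2, 1).
v_1 = A·v_0 = (2, -4, 6).
v_2 = A·v_1 = (16, -18, 16).
v_3 = A·v_2 = (64, -66, 36).
v_4 = A·v_3 = (200, -202, 76).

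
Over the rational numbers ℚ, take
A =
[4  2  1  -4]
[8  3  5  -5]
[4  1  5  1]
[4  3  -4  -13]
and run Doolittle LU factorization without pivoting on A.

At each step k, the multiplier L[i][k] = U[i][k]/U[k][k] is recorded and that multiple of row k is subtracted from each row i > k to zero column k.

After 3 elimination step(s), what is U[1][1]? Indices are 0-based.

[col 0] pivot 4
  R1 -= 2*R0 → (0, -1, 3, 3)  (L[1][0] := 2)
  R2 -= 1*R0 → (0, -1, 4, 5)  (L[2][0] := 1)
  R3 -= 1*R0 → (0, 1, -5, -9)  (L[3][0] := 1)
[col 1] pivot -1
  R2 -= 1*R1 → (0, 0, 1, 2)  (L[2][1] := 1)
  R3 -= -1*R1 → (0, 0, -2, -6)  (L[3][1] := -1)
[col 2] pivot 1
  R3 -= -2*R2 → (0, 0, 0, -2)  (L[3][2] := -2)

U[1][1] = -1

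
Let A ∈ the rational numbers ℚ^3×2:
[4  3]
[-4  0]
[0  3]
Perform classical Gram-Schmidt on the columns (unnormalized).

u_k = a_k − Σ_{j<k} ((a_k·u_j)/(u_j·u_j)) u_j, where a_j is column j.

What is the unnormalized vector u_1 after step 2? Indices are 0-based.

u_1 = (3/2, 3/2, 3)

Step 1: u_0 = a_0 = (4, -4, 0).
Step 2: u_1 = a_1 − (3/8)·u_0 = (3/2, 3/2, 3).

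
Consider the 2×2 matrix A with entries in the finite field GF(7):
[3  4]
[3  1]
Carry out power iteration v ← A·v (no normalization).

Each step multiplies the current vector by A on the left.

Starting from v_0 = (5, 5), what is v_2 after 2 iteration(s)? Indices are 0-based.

v_0 = (5, 5).
v_1 = A·v_0 = (0, 6).
v_2 = A·v_1 = (3, 6).

v_2 = (3, 6)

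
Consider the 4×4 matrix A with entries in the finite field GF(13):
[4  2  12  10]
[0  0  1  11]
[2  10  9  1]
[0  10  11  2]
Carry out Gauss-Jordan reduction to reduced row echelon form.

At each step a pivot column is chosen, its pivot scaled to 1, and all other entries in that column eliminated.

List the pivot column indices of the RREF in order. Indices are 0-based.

pivot columns: 0, 1, 2, 3

[1] R0 /= 4  ⇒  (1, 7, 3, 9)
     R2 -= 2·R0  ⇒  (0, 9, 3, 9)
[2] R1 <-> R2
[2] R1 /= 9  ⇒  (0, 1, 9, 1)
     R0 -= 7·R1  ⇒  (1, 0, 5, 2)
     R3 -= 10·R1  ⇒  (0, 0, 12, 5)
[3] R2 /= 1  ⇒  (0, 0, 1, 11)
     R0 -= 5·R2  ⇒  (1, 0, 0, 12)
     R1 -= 9·R2  ⇒  (0, 1, 0, 6)
     R3 -= 12·R2  ⇒  (0, 0, 0, 3)
[4] R3 /= 3  ⇒  (0, 0, 0, 1)
     R0 -= 12·R3  ⇒  (1, 0, 0, 0)
     R1 -= 6·R3  ⇒  (0, 1, 0, 0)
     R2 -= 11·R3  ⇒  (0, 0, 1, 0)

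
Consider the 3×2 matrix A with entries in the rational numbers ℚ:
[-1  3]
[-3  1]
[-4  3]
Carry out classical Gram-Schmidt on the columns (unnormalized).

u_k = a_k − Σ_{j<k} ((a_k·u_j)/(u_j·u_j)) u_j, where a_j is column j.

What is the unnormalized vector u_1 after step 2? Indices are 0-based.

Step 1: u_0 = a_0 = (-1, -3, -4).
Step 2: u_1 = a_1 − (-9/13)·u_0 = (30/13, -14/13, 3/13).

u_1 = (30/13, -14/13, 3/13)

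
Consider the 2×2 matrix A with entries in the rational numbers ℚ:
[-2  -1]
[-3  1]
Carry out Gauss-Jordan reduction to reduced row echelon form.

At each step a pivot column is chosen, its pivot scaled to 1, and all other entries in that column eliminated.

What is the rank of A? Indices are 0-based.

pivot(0,0)=-2: scale R0 → (1, 1/2)
  clear (1,0): R1 −= (-3)R0 → (0, 5/2)
pivot(1,1)=5/2: scale R1 → (0, 1)
  clear (0,1): R0 −= (1/2)R1 → (1, 0)

rank = 2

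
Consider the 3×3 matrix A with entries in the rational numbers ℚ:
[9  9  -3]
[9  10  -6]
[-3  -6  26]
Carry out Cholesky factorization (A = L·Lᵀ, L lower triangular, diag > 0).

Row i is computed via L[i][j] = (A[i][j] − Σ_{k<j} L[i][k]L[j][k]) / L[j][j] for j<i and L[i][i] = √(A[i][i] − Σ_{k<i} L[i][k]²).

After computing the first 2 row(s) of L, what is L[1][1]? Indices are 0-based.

Step 1: L[0][0] = √(9) = 3.
  L[1][0] = (9) / L[0][0] = 3.
Step 2: L[1][1] = √(1) = 1.

L[1][1] = 1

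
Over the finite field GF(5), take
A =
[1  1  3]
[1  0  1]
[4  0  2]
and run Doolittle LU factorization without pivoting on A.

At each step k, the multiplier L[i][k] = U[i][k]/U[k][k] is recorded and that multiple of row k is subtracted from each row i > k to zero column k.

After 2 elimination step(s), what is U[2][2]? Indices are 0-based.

U[2][2] = 3

Step 1: pivot at (0,0) is 1.
  row1 ← row1 − (1)·row0  ⇒  L[1][0]=1, U row1=(0, 4, 3)
  row2 ← row2 − (4)·row0  ⇒  L[2][0]=4, U row2=(0, 1, 0)
Step 2: pivot at (1,1) is 4.
  row2 ← row2 − (4)·row1  ⇒  L[2][1]=4, U row2=(0, 0, 3)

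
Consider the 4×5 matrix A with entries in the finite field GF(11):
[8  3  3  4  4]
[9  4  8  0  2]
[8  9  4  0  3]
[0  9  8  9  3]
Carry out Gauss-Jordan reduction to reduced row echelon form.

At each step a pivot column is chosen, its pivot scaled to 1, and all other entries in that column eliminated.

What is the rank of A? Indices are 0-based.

rank = 4

step 1: normalize row 0 (÷8) = (1, 10, 10, 6, 6)
  row 1: subtract 9×row0 = (0, 2, 6, 1, 3)
  row 2: subtract 8×row0 = (0, 6, 1, 7, 10)
step 2: normalize row 1 (÷2) = (0, 1, 3, 6, 7)
  row 0: subtract 10×row1 = (1, 0, 2, 1, 2)
  row 2: subtract 6×row1 = (0, 0, 5, 4, 1)
  row 3: subtract 9×row1 = (0, 0, 3, 10, 6)
step 3: normalize row 2 (÷5) = (0, 0, 1, 3, 9)
  row 0: subtract 2×row2 = (1, 0, 0, 6, 6)
  row 1: subtract 3×row2 = (0, 1, 0, 8, 2)
  row 3: subtract 3×row2 = (0, 0, 0, 1, 1)
step 4: normalize row 3 (÷1) = (0, 0, 0, 1, 1)
  row 0: subtract 6×row3 = (1, 0, 0, 0, 0)
  row 1: subtract 8×row3 = (0, 1, 0, 0, 5)
  row 2: subtract 3×row3 = (0, 0, 1, 0, 6)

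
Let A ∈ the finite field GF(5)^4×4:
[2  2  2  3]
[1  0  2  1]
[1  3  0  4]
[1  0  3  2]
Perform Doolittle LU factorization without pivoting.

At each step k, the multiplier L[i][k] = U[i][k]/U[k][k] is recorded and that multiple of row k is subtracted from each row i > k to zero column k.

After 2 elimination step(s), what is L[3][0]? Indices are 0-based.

L[3][0] = 3

[col 0] pivot 2
  R1 -= 3*R0 → (0, 4, 1, 2)  (L[1][0] := 3)
  R2 -= 3*R0 → (0, 2, 4, 0)  (L[2][0] := 3)
  R3 -= 3*R0 → (0, 4, 2, 3)  (L[3][0] := 3)
[col 1] pivot 4
  R2 -= 3*R1 → (0, 0, 1, 4)  (L[2][1] := 3)
  R3 -= 1*R1 → (0, 0, 1, 1)  (L[3][1] := 1)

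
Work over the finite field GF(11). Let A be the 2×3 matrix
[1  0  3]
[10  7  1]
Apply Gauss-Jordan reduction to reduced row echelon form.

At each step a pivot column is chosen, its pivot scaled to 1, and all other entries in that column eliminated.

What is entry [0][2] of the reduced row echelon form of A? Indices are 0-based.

M[0][2] = 3

step 1: normalize row 0 (÷1) = (1, 0, 3)
  row 1: subtract 10×row0 = (0, 7, 4)
step 2: normalize row 1 (÷7) = (0, 1, 10)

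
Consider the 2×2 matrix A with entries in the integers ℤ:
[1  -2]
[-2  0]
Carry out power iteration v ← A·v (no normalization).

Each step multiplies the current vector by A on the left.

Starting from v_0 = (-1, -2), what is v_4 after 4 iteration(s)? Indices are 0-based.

v_4 = (7, -22)

v_0 = (-1, -2).
v_1 = A·v_0 = (3, 2).
v_2 = A·v_1 = (-1, -6).
v_3 = A·v_2 = (11, 2).
v_4 = A·v_3 = (7, -22).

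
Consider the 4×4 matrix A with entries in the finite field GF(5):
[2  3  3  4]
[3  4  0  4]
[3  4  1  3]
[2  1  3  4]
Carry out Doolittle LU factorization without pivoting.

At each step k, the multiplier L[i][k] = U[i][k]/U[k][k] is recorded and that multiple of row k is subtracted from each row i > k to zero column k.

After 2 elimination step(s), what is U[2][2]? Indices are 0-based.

U[2][2] = 1

k=0: U[0][0]=2
  eliminate (1,0): mult=4, new row 1: (0, 2, 3, 3); set L[1][0]=4
  eliminate (2,0): mult=4, new row 2: (0, 2, 4, 2); set L[2][0]=4
  eliminate (3,0): mult=1, new row 3: (0, 3, 0, 0); set L[3][0]=1
k=1: U[1][1]=2
  eliminate (2,1): mult=1, new row 2: (0, 0, 1, 4); set L[2][1]=1
  eliminate (3,1): mult=4, new row 3: (0, 0, 3, 3); set L[3][1]=4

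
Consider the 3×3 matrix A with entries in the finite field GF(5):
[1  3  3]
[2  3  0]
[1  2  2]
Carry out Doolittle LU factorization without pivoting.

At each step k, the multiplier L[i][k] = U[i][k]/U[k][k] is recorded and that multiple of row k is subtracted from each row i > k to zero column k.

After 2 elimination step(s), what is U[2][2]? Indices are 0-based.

U[2][2] = 1

[col 0] pivot 1
  R1 -= 2*R0 → (0, 2, 4)  (L[1][0] := 2)
  R2 -= 1*R0 → (0, 4, 4)  (L[2][0] := 1)
[col 1] pivot 2
  R2 -= 2*R1 → (0, 0, 1)  (L[2][1] := 2)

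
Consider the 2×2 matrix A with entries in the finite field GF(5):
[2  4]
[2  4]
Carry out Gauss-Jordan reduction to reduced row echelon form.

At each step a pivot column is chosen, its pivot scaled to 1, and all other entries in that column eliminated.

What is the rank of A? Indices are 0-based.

[1] R0 /= 2  ⇒  (1, 2)
     R1 -= 2·R0  ⇒  (0, 0)
column 1 empty below row 1

rank = 1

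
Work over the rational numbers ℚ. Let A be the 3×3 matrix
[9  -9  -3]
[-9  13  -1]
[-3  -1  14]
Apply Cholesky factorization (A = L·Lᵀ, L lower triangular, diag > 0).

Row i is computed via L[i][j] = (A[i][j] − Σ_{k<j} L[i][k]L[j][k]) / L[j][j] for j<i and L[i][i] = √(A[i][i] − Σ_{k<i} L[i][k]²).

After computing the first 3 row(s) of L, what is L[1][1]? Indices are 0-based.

Step 1: L[0][0] = √(9) = 3.
  L[1][0] = (-9) / L[0][0] = -3.
Step 2: L[1][1] = √(4) = 2.
  L[2][0] = (-3) / L[0][0] = -1.
  L[2][1] = (-4) / L[1][1] = -2.
Step 3: L[2][2] = √(9) = 3.

L[1][1] = 2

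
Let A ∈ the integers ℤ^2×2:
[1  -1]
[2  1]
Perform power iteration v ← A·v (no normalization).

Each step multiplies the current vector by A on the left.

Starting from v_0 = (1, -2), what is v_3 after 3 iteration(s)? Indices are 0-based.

v_0 = (1, -2).
v_1 = A·v_0 = (3, 0).
v_2 = A·v_1 = (3, 6).
v_3 = A·v_2 = (-3, 12).

v_3 = (-3, 12)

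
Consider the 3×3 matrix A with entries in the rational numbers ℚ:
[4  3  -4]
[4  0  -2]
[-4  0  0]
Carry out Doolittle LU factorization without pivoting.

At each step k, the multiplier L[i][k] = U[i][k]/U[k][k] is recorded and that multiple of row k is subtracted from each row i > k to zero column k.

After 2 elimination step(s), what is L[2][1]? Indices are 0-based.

L[2][1] = -1

k=0: U[0][0]=4
  eliminate (1,0): mult=1, new row 1: (0, -3, 2); set L[1][0]=1
  eliminate (2,0): mult=-1, new row 2: (0, 3, -4); set L[2][0]=-1
k=1: U[1][1]=-3
  eliminate (2,1): mult=-1, new row 2: (0, 0, -2); set L[2][1]=-1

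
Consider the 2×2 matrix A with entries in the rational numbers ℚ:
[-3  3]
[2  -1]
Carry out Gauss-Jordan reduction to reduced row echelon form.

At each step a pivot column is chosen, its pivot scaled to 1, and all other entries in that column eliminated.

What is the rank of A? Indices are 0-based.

[1] R0 /= -3  ⇒  (1, -1)
     R1 -= 2·R0  ⇒  (0, 1)
[2] R1 /= 1  ⇒  (0, 1)
     R0 -= -1·R1  ⇒  (1, 0)

rank = 2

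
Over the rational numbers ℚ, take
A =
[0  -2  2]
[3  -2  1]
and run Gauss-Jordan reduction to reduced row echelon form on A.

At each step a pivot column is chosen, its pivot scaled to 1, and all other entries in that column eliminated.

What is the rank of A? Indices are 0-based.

rank = 2

pivot(0,0): swap R0↔R1
pivot(0,0)=3: scale R0 → (1, -2/3, 1/3)
pivot(1,1)=-2: scale R1 → (0, 1, -1)
  clear (0,1): R0 −= (-2/3)R1 → (1, 0, -1/3)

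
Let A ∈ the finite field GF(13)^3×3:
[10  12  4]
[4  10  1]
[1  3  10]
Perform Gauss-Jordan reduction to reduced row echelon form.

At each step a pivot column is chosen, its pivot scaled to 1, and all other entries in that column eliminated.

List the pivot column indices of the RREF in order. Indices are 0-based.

pivot(0,0)=10: scale R0 → (1, 9, 3)
  clear (1,0): R1 −= (4)R0 → (0, 0, 2)
  clear (2,0): R2 −= (1)R0 → (0, 7, 7)
pivot(1,1): swap R1↔R2
pivot(1,1)=7: scale R1 → (0, 1, 1)
  clear (0,1): R0 −= (9)R1 → (1, 0, 7)
pivot(2,2)=2: scale R2 → (0, 0, 1)
  clear (0,2): R0 −= (7)R2 → (1, 0, 0)
  clear (1,2): R1 −= (1)R2 → (0, 1, 0)

pivot columns: 0, 1, 2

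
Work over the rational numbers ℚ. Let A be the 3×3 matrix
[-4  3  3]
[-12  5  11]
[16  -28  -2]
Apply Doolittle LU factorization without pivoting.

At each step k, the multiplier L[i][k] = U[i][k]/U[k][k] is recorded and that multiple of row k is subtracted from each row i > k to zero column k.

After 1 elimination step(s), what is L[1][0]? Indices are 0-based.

Step 1: pivot at (0,0) is -4.
  row1 ← row1 − (3)·row0  ⇒  L[1][0]=3, U row1=(0, -4, 2)
  row2 ← row2 − (-4)·row0  ⇒  L[2][0]=-4, U row2=(0, -16, 10)

L[1][0] = 3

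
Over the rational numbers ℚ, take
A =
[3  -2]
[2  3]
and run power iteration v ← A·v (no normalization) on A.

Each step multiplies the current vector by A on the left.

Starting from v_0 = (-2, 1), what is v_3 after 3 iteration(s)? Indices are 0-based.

v_0 = (-2, 1).
v_1 = A·v_0 = (-8, -1).
v_2 = A·v_1 = (-22, -19).
v_3 = A·v_2 = (-28, -101).

v_3 = (-28, -101)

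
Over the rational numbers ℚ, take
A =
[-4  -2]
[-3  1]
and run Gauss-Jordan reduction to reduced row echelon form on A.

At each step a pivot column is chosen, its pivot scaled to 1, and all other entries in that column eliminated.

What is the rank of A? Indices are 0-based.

rank = 2

[1] R0 /= -4  ⇒  (1, 1/2)
     R1 -= -3·R0  ⇒  (0, 5/2)
[2] R1 /= 5/2  ⇒  (0, 1)
     R0 -= 1/2·R1  ⇒  (1, 0)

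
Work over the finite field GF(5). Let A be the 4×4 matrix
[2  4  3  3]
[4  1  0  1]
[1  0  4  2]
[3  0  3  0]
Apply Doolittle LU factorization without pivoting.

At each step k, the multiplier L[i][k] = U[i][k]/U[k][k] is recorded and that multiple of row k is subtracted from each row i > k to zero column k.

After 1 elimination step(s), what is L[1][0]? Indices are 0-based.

k=0: U[0][0]=2
  eliminate (1,0): mult=2, new row 1: (0, 3, 4, 0); set L[1][0]=2
  eliminate (2,0): mult=3, new row 2: (0, 3, 0, 3); set L[2][0]=3
  eliminate (3,0): mult=4, new row 3: (0, 4, 1, 3); set L[3][0]=4

L[1][0] = 2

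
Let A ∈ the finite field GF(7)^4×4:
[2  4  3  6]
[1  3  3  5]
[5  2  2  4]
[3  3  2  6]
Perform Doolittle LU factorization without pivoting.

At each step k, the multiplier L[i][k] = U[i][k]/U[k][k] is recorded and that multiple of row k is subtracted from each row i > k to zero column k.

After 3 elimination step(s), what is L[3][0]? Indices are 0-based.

Step 1: pivot at (0,0) is 2.
  row1 ← row1 − (4)·row0  ⇒  L[1][0]=4, U row1=(0, 1, 5, 2)
  row2 ← row2 − (6)·row0  ⇒  L[2][0]=6, U row2=(0, 6, 5, 3)
  row3 ← row3 − (5)·row0  ⇒  L[3][0]=5, U row3=(0, 4, 1, 4)
Step 2: pivot at (1,1) is 1.
  row2 ← row2 − (6)·row1  ⇒  L[2][1]=6, U row2=(0, 0, 3, 5)
  row3 ← row3 − (4)·row1  ⇒  L[3][1]=4, U row3=(0, 0, 2, 3)
Step 3: pivot at (2,2) is 3.
  row3 ← row3 − (3)·row2  ⇒  L[3][2]=3, U row3=(0, 0, 0, 2)

L[3][0] = 5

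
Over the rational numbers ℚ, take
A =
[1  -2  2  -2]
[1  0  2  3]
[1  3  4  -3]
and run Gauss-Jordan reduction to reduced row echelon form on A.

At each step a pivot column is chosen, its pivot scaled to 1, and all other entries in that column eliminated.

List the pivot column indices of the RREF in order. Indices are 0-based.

step 1: normalize row 0 (÷1) = (1, -2, 2, -2)
  row 1: subtract 1×row0 = (0, 2, 0, 5)
  row 2: subtract 1×row0 = (0, 5, 2, -1)
step 2: normalize row 1 (÷2) = (0, 1, 0, 5/2)
  row 0: subtract -2×row1 = (1, 0, 2, 3)
  row 2: subtract 5×row1 = (0, 0, 2, -27/2)
step 3: normalize row 2 (÷2) = (0, 0, 1, -27/4)
  row 0: subtract 2×row2 = (1, 0, 0, 33/2)

pivot columns: 0, 1, 2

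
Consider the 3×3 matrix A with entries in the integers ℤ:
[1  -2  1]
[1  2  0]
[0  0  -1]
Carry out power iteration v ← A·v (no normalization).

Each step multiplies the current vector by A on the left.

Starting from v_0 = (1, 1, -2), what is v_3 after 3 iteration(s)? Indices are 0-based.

v_3 = (-15, -1, 2)

v_0 = (1, 1, -2).
v_1 = A·v_0 = (-3, 3, 2).
v_2 = A·v_1 = (-7, 3, -2).
v_3 = A·v_2 = (-15, -1, 2).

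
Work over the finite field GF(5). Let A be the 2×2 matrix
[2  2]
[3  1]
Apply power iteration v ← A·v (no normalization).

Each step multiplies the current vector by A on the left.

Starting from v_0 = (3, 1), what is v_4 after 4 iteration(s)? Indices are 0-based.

v_4 = (4, 2)

v_0 = (3, 1).
v_1 = A·v_0 = (3, 0).
v_2 = A·v_1 = (1, 4).
v_3 = A·v_2 = (0, 2).
v_4 = A·v_3 = (4, 2).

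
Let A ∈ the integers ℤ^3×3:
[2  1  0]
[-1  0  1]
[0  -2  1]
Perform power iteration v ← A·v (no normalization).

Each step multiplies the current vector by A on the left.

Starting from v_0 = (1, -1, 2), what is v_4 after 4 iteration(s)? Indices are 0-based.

v_0 = (1, -1, 2).
v_1 = A·v_0 = (1, 1, 4).
v_2 = A·v_1 = (3, 3, 2).
v_3 = A·v_2 = (9, -1, -4).
v_4 = A·v_3 = (17, -13, -2).

v_4 = (17, -13, -2)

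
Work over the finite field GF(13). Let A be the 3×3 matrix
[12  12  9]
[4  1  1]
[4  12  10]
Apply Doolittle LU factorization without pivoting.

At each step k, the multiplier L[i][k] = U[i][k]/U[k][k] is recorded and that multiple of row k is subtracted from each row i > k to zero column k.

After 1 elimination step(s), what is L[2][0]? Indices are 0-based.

k=0: U[0][0]=12
  eliminate (1,0): mult=9, new row 1: (0, 10, 11); set L[1][0]=9
  eliminate (2,0): mult=9, new row 2: (0, 8, 7); set L[2][0]=9

L[2][0] = 9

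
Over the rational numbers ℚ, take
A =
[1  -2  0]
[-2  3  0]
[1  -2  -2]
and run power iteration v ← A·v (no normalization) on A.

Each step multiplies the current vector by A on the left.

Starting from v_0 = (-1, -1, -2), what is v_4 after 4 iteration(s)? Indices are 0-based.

v_0 = (-1, -1, -2).
v_1 = A·v_0 = (1, -1, 5).
v_2 = A·v_1 = (3, -5, -7).
v_3 = A·v_2 = (13, -21, 27).
v_4 = A·v_3 = (55, -89, 1).

v_4 = (55, -89, 1)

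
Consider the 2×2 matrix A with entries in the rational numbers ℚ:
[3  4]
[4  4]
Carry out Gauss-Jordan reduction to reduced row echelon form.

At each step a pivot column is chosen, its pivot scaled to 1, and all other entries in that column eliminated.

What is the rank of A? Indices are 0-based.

rank = 2

[1] R0 /= 3  ⇒  (1, 4/3)
     R1 -= 4·R0  ⇒  (0, -4/3)
[2] R1 /= -4/3  ⇒  (0, 1)
     R0 -= 4/3·R1  ⇒  (1, 0)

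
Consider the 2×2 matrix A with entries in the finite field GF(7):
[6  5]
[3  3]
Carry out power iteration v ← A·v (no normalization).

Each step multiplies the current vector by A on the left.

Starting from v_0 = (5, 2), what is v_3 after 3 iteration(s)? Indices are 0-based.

v_3 = (3, 2)

v_0 = (5, 2).
v_1 = A·v_0 = (5, 0).
v_2 = A·v_1 = (2, 1).
v_3 = A·v_2 = (3, 2).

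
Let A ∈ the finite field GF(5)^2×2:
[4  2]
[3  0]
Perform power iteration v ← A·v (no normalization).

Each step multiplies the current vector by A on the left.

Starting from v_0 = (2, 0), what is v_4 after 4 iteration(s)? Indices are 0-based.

v_4 = (0, 2)

v_0 = (2, 0).
v_1 = A·v_0 = (3, 1).
v_2 = A·v_1 = (4, 4).
v_3 = A·v_2 = (4, 2).
v_4 = A·v_3 = (0, 2).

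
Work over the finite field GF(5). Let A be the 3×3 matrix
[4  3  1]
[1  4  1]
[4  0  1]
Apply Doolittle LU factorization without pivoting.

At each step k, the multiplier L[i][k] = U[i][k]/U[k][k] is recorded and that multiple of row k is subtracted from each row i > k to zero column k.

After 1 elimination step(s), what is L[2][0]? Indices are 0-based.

Step 1: pivot at (0,0) is 4.
  row1 ← row1 − (4)·row0  ⇒  L[1][0]=4, U row1=(0, 2, 2)
  row2 ← row2 − (1)·row0  ⇒  L[2][0]=1, U row2=(0, 2, 0)

L[2][0] = 1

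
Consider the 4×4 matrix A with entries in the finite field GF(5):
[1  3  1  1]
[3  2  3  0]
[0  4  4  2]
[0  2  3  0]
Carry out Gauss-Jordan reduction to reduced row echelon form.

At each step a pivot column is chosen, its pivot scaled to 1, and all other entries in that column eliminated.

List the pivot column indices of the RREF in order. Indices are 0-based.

pivot columns: 0, 1, 2

step 1: normalize row 0 (÷1) = (1, 3, 1, 1)
  row 1: subtract 3×row0 = (0, 3, 0, 2)
step 2: normalize row 1 (÷3) = (0, 1, 0, 4)
  row 0: subtract 3×row1 = (1, 0, 1, 4)
  row 2: subtract 4×row1 = (0, 0, 4, 1)
  row 3: subtract 2×row1 = (0, 0, 3, 2)
step 3: normalize row 2 (÷4) = (0, 0, 1, 4)
  row 0: subtract 1×row2 = (1, 0, 0, 0)
  row 3: subtract 3×row2 = (0, 0, 0, 0)
skip col 3 (zero from row 3)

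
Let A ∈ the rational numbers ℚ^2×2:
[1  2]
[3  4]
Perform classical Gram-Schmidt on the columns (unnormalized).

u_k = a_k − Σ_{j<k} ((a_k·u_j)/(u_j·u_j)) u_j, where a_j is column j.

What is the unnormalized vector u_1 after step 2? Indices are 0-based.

u_1 = (3/5, -1/5)

Step 1: u_0 = a_0 = (1, 3).
Step 2: u_1 = a_1 − (7/5)·u_0 = (3/5, -1/5).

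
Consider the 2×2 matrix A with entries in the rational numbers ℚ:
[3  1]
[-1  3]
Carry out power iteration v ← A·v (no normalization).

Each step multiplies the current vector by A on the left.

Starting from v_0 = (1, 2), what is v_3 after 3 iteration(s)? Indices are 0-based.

v_3 = (70, 10)

v_0 = (1, 2).
v_1 = A·v_0 = (5, 5).
v_2 = A·v_1 = (20, 10).
v_3 = A·v_2 = (70, 10).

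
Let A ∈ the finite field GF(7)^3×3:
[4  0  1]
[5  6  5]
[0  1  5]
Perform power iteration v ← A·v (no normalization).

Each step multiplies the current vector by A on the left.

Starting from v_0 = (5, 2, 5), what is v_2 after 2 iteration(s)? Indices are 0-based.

v_2 = (1, 2, 1)

v_0 = (5, 2, 5).
v_1 = A·v_0 = (4, 6, 6).
v_2 = A·v_1 = (1, 2, 1).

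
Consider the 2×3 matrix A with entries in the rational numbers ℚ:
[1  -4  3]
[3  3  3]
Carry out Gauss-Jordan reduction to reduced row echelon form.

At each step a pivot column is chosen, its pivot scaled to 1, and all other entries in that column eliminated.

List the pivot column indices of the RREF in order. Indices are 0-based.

pivot columns: 0, 1

step 1: normalize row 0 (÷1) = (1, -4, 3)
  row 1: subtract 3×row0 = (0, 15, -6)
step 2: normalize row 1 (÷15) = (0, 1, -2/5)
  row 0: subtract -4×row1 = (1, 0, 7/5)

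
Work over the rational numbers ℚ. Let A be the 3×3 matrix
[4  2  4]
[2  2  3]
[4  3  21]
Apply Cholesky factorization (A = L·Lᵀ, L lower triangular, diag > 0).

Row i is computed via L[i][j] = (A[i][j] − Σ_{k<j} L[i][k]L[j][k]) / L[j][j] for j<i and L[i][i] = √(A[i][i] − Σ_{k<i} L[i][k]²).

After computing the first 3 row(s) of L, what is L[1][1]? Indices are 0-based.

Step 1: L[0][0] = √(4) = 2.
  L[1][0] = (2) / L[0][0] = 1.
Step 2: L[1][1] = √(1) = 1.
  L[2][0] = (4) / L[0][0] = 2.
  L[2][1] = (1) / L[1][1] = 1.
Step 3: L[2][2] = √(16) = 4.

L[1][1] = 1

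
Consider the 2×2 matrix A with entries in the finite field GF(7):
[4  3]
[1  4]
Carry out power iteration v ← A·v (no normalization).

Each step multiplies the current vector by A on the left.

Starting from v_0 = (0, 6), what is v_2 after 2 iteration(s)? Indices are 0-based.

v_0 = (0, 6).
v_1 = A·v_0 = (4, 3).
v_2 = A·v_1 = (4, 2).

v_2 = (4, 2)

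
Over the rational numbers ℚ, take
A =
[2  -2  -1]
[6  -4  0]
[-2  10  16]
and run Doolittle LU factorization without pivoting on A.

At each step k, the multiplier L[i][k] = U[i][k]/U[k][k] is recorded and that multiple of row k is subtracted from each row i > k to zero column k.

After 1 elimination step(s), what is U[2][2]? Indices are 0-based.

U[2][2] = 15

Step 1: pivot at (0,0) is 2.
  row1 ← row1 − (3)·row0  ⇒  L[1][0]=3, U row1=(0, 2, 3)
  row2 ← row2 − (-1)·row0  ⇒  L[2][0]=-1, U row2=(0, 8, 15)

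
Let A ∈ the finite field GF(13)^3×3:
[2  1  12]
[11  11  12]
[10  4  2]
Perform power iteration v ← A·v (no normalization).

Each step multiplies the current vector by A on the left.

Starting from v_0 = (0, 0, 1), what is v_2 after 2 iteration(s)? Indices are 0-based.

v_0 = (0, 0, 1).
v_1 = A·v_0 = (12, 12, 2).
v_2 = A·v_1 = (8, 2, 3).

v_2 = (8, 2, 3)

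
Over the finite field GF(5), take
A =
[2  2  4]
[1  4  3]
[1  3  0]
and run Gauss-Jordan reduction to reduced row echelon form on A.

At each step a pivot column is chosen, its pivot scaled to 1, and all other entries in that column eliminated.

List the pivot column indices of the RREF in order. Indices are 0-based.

pivot columns: 0, 1, 2

[1] R0 /= 2  ⇒  (1, 1, 2)
     R1 -= 1·R0  ⇒  (0, 3, 1)
     R2 -= 1·R0  ⇒  (0, 2, 3)
[2] R1 /= 3  ⇒  (0, 1, 2)
     R0 -= 1·R1  ⇒  (1, 0, 0)
     R2 -= 2·R1  ⇒  (0, 0, 4)
[3] R2 /= 4  ⇒  (0, 0, 1)
     R1 -= 2·R2  ⇒  (0, 1, 0)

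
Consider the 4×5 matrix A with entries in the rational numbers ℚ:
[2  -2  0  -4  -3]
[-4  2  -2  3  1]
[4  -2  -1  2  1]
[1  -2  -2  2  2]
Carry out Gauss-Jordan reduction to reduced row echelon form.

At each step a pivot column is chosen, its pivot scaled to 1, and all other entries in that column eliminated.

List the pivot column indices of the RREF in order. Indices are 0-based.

[1] R0 /= 2  ⇒  (1, -1, 0, -2, -3/2)
     R1 -= -4·R0  ⇒  (0, -2, -2, -5, -5)
     R2 -= 4·R0  ⇒  (0, 2, -1, 10, 7)
     R3 -= 1·R0  ⇒  (0, -1, -2, 4, 7/2)
[2] R1 /= -2  ⇒  (0, 1, 1, 5/2, 5/2)
     R0 -= -1·R1  ⇒  (1, 0, 1, 1/2, 1)
     R2 -= 2·R1  ⇒  (0, 0, -3, 5, 2)
     R3 -= -1·R1  ⇒  (0, 0, -1, 13/2, 6)
[3] R2 /= -3  ⇒  (0, 0, 1, -5/3, -2/3)
     R0 -= 1·R2  ⇒  (1, 0, 0, 13/6, 5/3)
     R1 -= 1·R2  ⇒  (0, 1, 0, 25/6, 19/6)
     R3 -= -1·R2  ⇒  (0, 0, 0, 29/6, 16/3)
[4] R3 /= 29/6  ⇒  (0, 0, 0, 1, 32/29)
     R0 -= 13/6·R3  ⇒  (1, 0, 0, 0, -21/29)
     R1 -= 25/6·R3  ⇒  (0, 1, 0, 0, -83/58)
     R2 -= -5/3·R3  ⇒  (0, 0, 1, 0, 34/29)

pivot columns: 0, 1, 2, 3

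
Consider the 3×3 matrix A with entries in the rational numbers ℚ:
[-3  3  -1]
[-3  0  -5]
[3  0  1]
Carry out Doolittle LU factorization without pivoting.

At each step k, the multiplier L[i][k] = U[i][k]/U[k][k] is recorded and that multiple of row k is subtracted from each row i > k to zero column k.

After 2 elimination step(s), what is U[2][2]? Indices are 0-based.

Step 1: pivot at (0,0) is -3.
  row1 ← row1 − (1)·row0  ⇒  L[1][0]=1, U row1=(0, -3, -4)
  row2 ← row2 − (-1)·row0  ⇒  L[2][0]=-1, U row2=(0, 3, 0)
Step 2: pivot at (1,1) is -3.
  row2 ← row2 − (-1)·row1  ⇒  L[2][1]=-1, U row2=(0, 0, -4)

U[2][2] = -4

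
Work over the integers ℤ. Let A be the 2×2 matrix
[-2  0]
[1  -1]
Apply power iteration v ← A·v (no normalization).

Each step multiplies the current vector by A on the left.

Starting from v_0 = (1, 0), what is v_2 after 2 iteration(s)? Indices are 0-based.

v_0 = (1, 0).
v_1 = A·v_0 = (-2, 1).
v_2 = A·v_1 = (4, -3).

v_2 = (4, -3)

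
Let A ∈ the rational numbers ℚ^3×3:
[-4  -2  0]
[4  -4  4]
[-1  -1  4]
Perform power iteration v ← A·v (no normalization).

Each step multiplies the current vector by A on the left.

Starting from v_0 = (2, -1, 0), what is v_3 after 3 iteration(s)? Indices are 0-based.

v_0 = (2, -1, 0).
v_1 = A·v_0 = (-6, 12, -1).
v_2 = A·v_1 = (0, -76, -10).
v_3 = A·v_2 = (152, 264, 36).

v_3 = (152, 264, 36)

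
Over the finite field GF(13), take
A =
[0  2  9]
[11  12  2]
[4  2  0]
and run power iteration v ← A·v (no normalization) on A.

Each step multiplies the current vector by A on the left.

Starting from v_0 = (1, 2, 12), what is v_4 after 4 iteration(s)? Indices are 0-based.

v_0 = (1, 2, 12).
v_1 = A·v_0 = (8, 7, 8).
v_2 = A·v_1 = (8, 6, 7).
v_3 = A·v_2 = (10, 5, 5).
v_4 = A·v_3 = (3, 11, 11).

v_4 = (3, 11, 11)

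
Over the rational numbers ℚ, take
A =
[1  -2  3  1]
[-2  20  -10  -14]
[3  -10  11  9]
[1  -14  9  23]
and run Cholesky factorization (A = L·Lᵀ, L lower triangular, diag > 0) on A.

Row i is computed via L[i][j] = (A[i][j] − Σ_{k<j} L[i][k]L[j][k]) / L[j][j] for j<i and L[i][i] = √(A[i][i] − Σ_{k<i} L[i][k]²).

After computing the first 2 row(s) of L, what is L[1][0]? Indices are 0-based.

L[1][0] = -2

Step 1: L[0][0] = √(1) = 1.
  L[1][0] = (-2) / L[0][0] = -2.
Step 2: L[1][1] = √(16) = 4.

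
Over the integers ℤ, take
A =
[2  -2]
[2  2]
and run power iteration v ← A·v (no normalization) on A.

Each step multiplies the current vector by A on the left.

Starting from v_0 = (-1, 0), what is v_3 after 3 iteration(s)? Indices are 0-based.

v_3 = (16, -16)

v_0 = (-1, 0).
v_1 = A·v_0 = (-2, -2).
v_2 = A·v_1 = (0, -8).
v_3 = A·v_2 = (16, -16).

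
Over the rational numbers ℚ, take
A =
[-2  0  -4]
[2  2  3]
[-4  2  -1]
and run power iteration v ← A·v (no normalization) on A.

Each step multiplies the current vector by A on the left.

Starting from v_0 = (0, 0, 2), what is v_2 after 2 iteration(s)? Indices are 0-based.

v_2 = (24, -10, 46)

v_0 = (0, 0, 2).
v_1 = A·v_0 = (-8, 6, -2).
v_2 = A·v_1 = (24, -10, 46).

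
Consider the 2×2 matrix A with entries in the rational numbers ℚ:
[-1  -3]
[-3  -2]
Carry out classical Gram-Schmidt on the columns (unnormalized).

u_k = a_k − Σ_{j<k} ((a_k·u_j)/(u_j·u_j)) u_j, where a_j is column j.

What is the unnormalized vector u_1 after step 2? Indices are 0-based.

u_1 = (-21/10, 7/10)

Step 1: u_0 = a_0 = (-1, -3).
Step 2: u_1 = a_1 − (9/10)·u_0 = (-21/10, 7/10).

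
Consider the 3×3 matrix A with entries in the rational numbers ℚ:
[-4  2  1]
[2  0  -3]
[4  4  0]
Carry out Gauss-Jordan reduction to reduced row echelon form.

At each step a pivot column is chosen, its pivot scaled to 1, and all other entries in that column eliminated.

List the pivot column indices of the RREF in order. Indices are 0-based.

[1] R0 /= -4  ⇒  (1, -1/2, -1/4)
     R1 -= 2·R0  ⇒  (0, 1, -5/2)
     R2 -= 4·R0  ⇒  (0, 6, 1)
[2] R1 /= 1  ⇒  (0, 1, -5/2)
     R0 -= -1/2·R1  ⇒  (1, 0, -3/2)
     R2 -= 6·R1  ⇒  (0, 0, 16)
[3] R2 /= 16  ⇒  (0, 0, 1)
     R0 -= -3/2·R2  ⇒  (1, 0, 0)
     R1 -= -5/2·R2  ⇒  (0, 1, 0)

pivot columns: 0, 1, 2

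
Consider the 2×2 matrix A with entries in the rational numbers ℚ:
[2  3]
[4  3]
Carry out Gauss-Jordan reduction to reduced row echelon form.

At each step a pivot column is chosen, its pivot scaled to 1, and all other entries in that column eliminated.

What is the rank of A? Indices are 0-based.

rank = 2

[1] R0 /= 2  ⇒  (1, 3/2)
     R1 -= 4·R0  ⇒  (0, -3)
[2] R1 /= -3  ⇒  (0, 1)
     R0 -= 3/2·R1  ⇒  (1, 0)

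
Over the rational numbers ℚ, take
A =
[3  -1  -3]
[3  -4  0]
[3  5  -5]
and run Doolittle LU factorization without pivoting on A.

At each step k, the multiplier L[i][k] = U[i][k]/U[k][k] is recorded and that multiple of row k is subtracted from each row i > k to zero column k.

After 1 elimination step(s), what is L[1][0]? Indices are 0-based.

L[1][0] = 1

Step 1: pivot at (0,0) is 3.
  row1 ← row1 − (1)·row0  ⇒  L[1][0]=1, U row1=(0, -3, 3)
  row2 ← row2 − (1)·row0  ⇒  L[2][0]=1, U row2=(0, 6, -2)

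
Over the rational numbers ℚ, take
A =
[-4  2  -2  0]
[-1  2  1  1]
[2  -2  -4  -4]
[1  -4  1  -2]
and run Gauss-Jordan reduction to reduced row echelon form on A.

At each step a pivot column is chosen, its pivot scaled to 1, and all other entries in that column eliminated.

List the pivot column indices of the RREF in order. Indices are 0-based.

step 1: normalize row 0 (÷-4) = (1, -1/2, 1/2, 0)
  row 1: subtract -1×row0 = (0, 3/2, 3/2, 1)
  row 2: subtract 2×row0 = (0, -1, -5, -4)
  row 3: subtract 1×row0 = (0, -7/2, 1/2, -2)
step 2: normalize row 1 (÷3/2) = (0, 1, 1, 2/3)
  row 0: subtract -1/2×row1 = (1, 0, 1, 1/3)
  row 2: subtract -1×row1 = (0, 0, -4, -10/3)
  row 3: subtract -7/2×row1 = (0, 0, 4, 1/3)
step 3: normalize row 2 (÷-4) = (0, 0, 1, 5/6)
  row 0: subtract 1×row2 = (1, 0, 0, -1/2)
  row 1: subtract 1×row2 = (0, 1, 0, -1/6)
  row 3: subtract 4×row2 = (0, 0, 0, -3)
step 4: normalize row 3 (÷-3) = (0, 0, 0, 1)
  row 0: subtract -1/2×row3 = (1, 0, 0, 0)
  row 1: subtract -1/6×row3 = (0, 1, 0, 0)
  row 2: subtract 5/6×row3 = (0, 0, 1, 0)

pivot columns: 0, 1, 2, 3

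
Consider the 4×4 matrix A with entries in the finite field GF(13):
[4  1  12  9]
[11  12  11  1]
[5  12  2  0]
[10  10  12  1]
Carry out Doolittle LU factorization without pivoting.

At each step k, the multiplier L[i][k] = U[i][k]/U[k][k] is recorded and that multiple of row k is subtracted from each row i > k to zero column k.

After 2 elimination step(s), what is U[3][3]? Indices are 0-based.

Step 1: pivot at (0,0) is 4.
  row1 ← row1 − (6)·row0  ⇒  L[1][0]=6, U row1=(0, 6, 4, 12)
  row2 ← row2 − (11)·row0  ⇒  L[2][0]=11, U row2=(0, 1, 0, 5)
  row3 ← row3 − (9)·row0  ⇒  L[3][0]=9, U row3=(0, 1, 8, 11)
Step 2: pivot at (1,1) is 6.
  row2 ← row2 − (11)·row1  ⇒  L[2][1]=11, U row2=(0, 0, 8, 3)
  row3 ← row3 − (11)·row1  ⇒  L[3][1]=11, U row3=(0, 0, 3, 9)

U[3][3] = 9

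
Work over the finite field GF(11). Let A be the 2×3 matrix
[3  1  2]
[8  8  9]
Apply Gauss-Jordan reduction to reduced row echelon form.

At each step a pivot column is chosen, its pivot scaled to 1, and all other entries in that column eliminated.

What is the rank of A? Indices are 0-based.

rank = 2

pivot(0,0)=3: scale R0 → (1, 4, 8)
  clear (1,0): R1 −= (8)R0 → (0, 9, 0)
pivot(1,1)=9: scale R1 → (0, 1, 0)
  clear (0,1): R0 −= (4)R1 → (1, 0, 8)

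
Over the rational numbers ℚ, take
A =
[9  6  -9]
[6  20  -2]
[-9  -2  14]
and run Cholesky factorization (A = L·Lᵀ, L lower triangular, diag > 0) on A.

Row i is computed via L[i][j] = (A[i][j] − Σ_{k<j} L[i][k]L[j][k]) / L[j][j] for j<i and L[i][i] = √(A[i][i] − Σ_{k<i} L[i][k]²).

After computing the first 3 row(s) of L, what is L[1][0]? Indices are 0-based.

Step 1: L[0][0] = √(9) = 3.
  L[1][0] = (6) / L[0][0] = 2.
Step 2: L[1][1] = √(16) = 4.
  L[2][0] = (-9) / L[0][0] = -3.
  L[2][1] = (4) / L[1][1] = 1.
Step 3: L[2][2] = √(4) = 2.

L[1][0] = 2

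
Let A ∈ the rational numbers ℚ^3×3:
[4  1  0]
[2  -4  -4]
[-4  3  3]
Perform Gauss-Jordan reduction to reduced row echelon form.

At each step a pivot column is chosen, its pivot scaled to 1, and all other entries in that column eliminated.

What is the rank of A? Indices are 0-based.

pivot(0,0)=4: scale R0 → (1, 1/4, 0)
  clear (1,0): R1 −= (2)R0 → (0, -9/2, -4)
  clear (2,0): R2 −= (-4)R0 → (0, 4, 3)
pivot(1,1)=-9/2: scale R1 → (0, 1, 8/9)
  clear (0,1): R0 −= (1/4)R1 → (1, 0, -2/9)
  clear (2,1): R2 −= (4)R1 → (0, 0, -5/9)
pivot(2,2)=-5/9: scale R2 → (0, 0, 1)
  clear (0,2): R0 −= (-2/9)R2 → (1, 0, 0)
  clear (1,2): R1 −= (8/9)R2 → (0, 1, 0)

rank = 3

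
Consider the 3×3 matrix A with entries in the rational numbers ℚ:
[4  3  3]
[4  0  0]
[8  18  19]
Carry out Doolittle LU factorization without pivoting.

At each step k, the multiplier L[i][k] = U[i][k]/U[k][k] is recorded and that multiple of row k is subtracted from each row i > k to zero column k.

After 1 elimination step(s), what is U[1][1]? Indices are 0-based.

[col 0] pivot 4
  R1 -= 1*R0 → (0, -3, -3)  (L[1][0] := 1)
  R2 -= 2*R0 → (0, 12, 13)  (L[2][0] := 2)

U[1][1] = -3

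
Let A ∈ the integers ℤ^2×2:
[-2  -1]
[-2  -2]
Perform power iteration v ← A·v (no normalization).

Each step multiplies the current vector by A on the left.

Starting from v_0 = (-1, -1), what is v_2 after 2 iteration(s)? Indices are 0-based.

v_2 = (-10, -14)

v_0 = (-1, -1).
v_1 = A·v_0 = (3, 4).
v_2 = A·v_1 = (-10, -14).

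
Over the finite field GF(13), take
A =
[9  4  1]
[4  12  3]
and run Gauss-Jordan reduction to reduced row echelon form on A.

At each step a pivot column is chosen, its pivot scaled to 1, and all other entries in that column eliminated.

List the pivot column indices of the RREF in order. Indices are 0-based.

[1] R0 /= 9  ⇒  (1, 12, 3)
     R1 -= 4·R0  ⇒  (0, 3, 4)
[2] R1 /= 3  ⇒  (0, 1, 10)
     R0 -= 12·R1  ⇒  (1, 0, 0)

pivot columns: 0, 1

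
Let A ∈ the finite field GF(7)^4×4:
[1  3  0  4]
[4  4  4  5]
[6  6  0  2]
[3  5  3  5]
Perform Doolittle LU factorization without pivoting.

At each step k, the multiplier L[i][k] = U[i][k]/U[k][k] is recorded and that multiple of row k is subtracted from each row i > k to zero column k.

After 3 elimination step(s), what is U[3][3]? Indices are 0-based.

U[3][3] = 4

k=0: U[0][0]=1
  eliminate (1,0): mult=4, new row 1: (0, 6, 4, 3); set L[1][0]=4
  eliminate (2,0): mult=6, new row 2: (0, 2, 0, 6); set L[2][0]=6
  eliminate (3,0): mult=3, new row 3: (0, 3, 3, 0); set L[3][0]=3
k=1: U[1][1]=6
  eliminate (2,1): mult=5, new row 2: (0, 0, 1, 5); set L[2][1]=5
  eliminate (3,1): mult=4, new row 3: (0, 0, 1, 2); set L[3][1]=4
k=2: U[2][2]=1
  eliminate (3,2): mult=1, new row 3: (0, 0, 0, 4); set L[3][2]=1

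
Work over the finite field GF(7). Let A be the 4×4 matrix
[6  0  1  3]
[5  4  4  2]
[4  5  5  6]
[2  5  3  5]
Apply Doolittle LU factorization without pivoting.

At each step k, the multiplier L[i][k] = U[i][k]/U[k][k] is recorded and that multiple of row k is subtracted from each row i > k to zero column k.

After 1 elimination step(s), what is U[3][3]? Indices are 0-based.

U[3][3] = 4

[col 0] pivot 6
  R1 -= 2*R0 → (0, 4, 2, 3)  (L[1][0] := 2)
  R2 -= 3*R0 → (0, 5, 2, 4)  (L[2][0] := 3)
  R3 -= 5*R0 → (0, 5, 5, 4)  (L[3][0] := 5)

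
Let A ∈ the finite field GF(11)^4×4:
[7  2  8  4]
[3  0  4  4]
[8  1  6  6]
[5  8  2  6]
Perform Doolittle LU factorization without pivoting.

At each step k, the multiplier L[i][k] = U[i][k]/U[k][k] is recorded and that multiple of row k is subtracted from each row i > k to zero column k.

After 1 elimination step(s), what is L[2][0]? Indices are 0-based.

L[2][0] = 9

Step 1: pivot at (0,0) is 7.
  row1 ← row1 − (2)·row0  ⇒  L[1][0]=2, U row1=(0, 7, 10, 7)
  row2 ← row2 − (9)·row0  ⇒  L[2][0]=9, U row2=(0, 5, 0, 3)
  row3 ← row3 − (7)·row0  ⇒  L[3][0]=7, U row3=(0, 5, 1, 0)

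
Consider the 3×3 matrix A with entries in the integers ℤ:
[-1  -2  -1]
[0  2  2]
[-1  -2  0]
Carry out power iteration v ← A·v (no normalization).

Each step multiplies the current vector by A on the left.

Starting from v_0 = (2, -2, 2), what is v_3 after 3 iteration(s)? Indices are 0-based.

v_0 = (2, -2, 2).
v_1 = A·v_0 = (0, 0, 2).
v_2 = A·v_1 = (-2, 4, 0).
v_3 = A·v_2 = (-6, 8, -6).

v_3 = (-6, 8, -6)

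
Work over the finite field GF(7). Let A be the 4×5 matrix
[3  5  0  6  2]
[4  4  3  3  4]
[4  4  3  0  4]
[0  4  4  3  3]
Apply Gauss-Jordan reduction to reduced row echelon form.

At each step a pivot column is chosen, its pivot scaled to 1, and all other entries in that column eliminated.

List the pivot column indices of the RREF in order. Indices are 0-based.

step 1: normalize row 0 (÷3) = (1, 4, 0, 2, 3)
  row 1: subtract 4×row0 = (0, 2, 3, 2, 6)
  row 2: subtract 4×row0 = (0, 2, 3, 6, 6)
step 2: normalize row 1 (÷2) = (0, 1, 5, 1, 3)
  row 0: subtract 4×row1 = (1, 0, 1, 5, 5)
  row 2: subtract 2×row1 = (0, 0, 0, 4, 0)
  row 3: subtract 4×row1 = (0, 0, 5, 6, 5)
step 3: exchange rows 2,3
step 3: normalize row 2 (÷5) = (0, 0, 1, 4, 1)
  row 0: subtract 1×row2 = (1, 0, 0, 1, 4)
  row 1: subtract 5×row2 = (0, 1, 0, 2, 5)
step 4: normalize row 3 (÷4) = (0, 0, 0, 1, 0)
  row 0: subtract 1×row3 = (1, 0, 0, 0, 4)
  row 1: subtract 2×row3 = (0, 1, 0, 0, 5)
  row 2: subtract 4×row3 = (0, 0, 1, 0, 1)

pivot columns: 0, 1, 2, 3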